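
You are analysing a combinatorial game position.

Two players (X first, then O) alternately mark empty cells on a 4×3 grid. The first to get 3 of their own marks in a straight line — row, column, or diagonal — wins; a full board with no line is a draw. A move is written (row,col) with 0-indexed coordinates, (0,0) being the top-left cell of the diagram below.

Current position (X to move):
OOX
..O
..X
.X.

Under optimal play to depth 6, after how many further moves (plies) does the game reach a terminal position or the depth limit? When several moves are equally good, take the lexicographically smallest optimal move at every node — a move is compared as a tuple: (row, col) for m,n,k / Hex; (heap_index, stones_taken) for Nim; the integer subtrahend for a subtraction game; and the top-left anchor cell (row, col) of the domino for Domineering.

ply 1, X at OOX/..O/..X/.X. | (1,0)=-1→OOX/X.O/..X/.X.; (1,1)=+1→OOX/.XO/..X/.X.*; (2,0)=+1→OOX/..O/X.X/.X.; (2,1)=+1→OOX/..O/.XX/.X.; (3,0)=+1→OOX/..O/..X/XX.; (3,2)=+1→OOX/..O/..X/.XX
ply 2, O at OOX/.XO/..X/.X. | (1,0)=-1→OOX/OXO/..X/.X.*; (2,0)=-1→OOX/.XO/O.X/.X.; (2,1)=-1→OOX/.XO/.OX/.X.; (3,0)=-1→OOX/.XO/..X/OX.; (3,2)=-1→OOX/.XO/..X/.XO
ply 3, X at OOX/OXO/..X/.X. | (2,0)=+1→OOX/OXO/X.X/.X.*; (2,1)=+1→OOX/OXO/.XX/.X.; (3,0)=-1→OOX/OXO/..X/XX.; (3,2)=-1→OOX/OXO/..X/.XX
ply 4: OOX/OXO/X.X/.X. is terminal -1 (O); from OOX/..O/..X/.X. depth 6

PV length from [OOX/..O/..X/.X.]: 3 plies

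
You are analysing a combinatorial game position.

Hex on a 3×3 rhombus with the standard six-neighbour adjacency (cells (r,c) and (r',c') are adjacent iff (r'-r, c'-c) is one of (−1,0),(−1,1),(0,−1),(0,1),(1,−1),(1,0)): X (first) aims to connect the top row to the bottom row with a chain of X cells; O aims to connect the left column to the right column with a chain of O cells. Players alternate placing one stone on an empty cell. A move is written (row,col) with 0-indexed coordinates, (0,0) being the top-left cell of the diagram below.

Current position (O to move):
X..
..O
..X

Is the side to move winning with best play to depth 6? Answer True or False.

O winning at [X../..O/..X]: True

p1 O@[X../..O/..X]: (0,1)[XO./..O/..X]-1 (0,2)[X.O/..O/..X]-1 (1,0)[X../O.O/..X]-1 (1,1)[X../.OO/..X]+1* (2,0)[X../..O/O.X]+1 (2,1)[X../..O/.OX]-1
p2 X@[X../.OO/..X]: (0,1)[XX./.OO/..X]-1* (0,2)[X.X/.OO/..X]-1 (1,0)[X../XOO/..X]-1 (2,0)[X../.OO/X.X]-1 (2,1)[X../.OO/.XX]-1
p3 O@[XX./.OO/..X]: (0,2)[XXO/.OO/..X]+1* (1,0)[XX./OOO/..X]+1 (2,0)[XX./.OO/O.X]+1 (2,1)[XX./.OO/.OX]+1
p4 X@[XXO/.OO/..X]: (1,0)[XXO/XOO/..X]-1* (2,0)[XXO/.OO/X.X]-1 (2,1)[XXO/.OO/.XX]-1
p5 O@[XXO/XOO/..X]: (2,0)[XXO/XOO/O.X]+1* (2,1)[XXO/XOO/.OX]-1
p6 X@[XXO/XOO/O.X] terminal -1; root [X../..O/..X] d6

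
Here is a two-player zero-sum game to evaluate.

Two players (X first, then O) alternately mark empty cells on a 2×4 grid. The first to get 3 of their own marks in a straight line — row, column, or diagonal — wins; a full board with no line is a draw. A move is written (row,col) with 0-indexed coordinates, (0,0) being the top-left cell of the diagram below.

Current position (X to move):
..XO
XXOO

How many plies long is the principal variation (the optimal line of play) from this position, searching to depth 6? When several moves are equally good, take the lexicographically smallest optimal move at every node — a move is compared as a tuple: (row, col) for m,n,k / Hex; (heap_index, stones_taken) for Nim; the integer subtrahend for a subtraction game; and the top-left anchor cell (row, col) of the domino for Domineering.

PV length from [..XO/XXOO]: 2 plies

ply 1, X at ..XO/XXOO | (0,0)=+0→X.XO/XXOO*; (0,1)=+0→.XXO/XXOO
ply 2, O at X.XO/XXOO | (0,1)=+0→XOXO/XXOO*
ply 3: XOXO/XXOO is terminal +0 (X); from ..XO/XXOO depth 6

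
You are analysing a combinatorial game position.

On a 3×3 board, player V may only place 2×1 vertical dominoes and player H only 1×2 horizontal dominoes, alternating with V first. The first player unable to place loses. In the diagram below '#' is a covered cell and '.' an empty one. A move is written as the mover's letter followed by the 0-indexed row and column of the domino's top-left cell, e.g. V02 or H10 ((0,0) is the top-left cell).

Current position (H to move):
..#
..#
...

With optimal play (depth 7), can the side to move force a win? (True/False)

ply 1, H at ..#/..#/... | H00=-1→###/..#/...; H10=+1→..#/###/...*; H20=-1→..#/..#/##.; H21=-1→..#/..#/.##
ply 2: ..#/###/... is terminal -1 (V); from ..#/..#/... depth 7

H winning at [..#/..#/...]: True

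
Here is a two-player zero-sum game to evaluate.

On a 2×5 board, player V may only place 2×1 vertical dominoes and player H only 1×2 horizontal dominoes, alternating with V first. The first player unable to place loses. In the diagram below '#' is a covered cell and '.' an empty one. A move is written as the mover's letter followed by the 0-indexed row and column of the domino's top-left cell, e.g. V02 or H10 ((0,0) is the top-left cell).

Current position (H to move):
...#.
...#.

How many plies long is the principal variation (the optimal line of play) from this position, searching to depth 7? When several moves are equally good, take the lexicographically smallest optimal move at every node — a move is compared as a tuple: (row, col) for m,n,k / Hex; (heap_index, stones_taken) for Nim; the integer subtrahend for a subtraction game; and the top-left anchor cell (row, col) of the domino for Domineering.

PV length from [...#./...#.]: 4 plies

p1 H@[...#./...#.]: H00[##.#./...#.]-1* H01[.###./...#.]-1 H10[...#./##.#.]-1 H11[...#./.###.]-1
p2 V@[##.#./...#.]: V02[####./..##.]+1* V04[##.##/...##]-1
p3 H@[####./..##.]: H10[####./####.]-1*
p4 V@[####./####.]: V04[#####/#####]+1*
p5 H@[#####/#####] terminal -1; root [...#./...#.] d7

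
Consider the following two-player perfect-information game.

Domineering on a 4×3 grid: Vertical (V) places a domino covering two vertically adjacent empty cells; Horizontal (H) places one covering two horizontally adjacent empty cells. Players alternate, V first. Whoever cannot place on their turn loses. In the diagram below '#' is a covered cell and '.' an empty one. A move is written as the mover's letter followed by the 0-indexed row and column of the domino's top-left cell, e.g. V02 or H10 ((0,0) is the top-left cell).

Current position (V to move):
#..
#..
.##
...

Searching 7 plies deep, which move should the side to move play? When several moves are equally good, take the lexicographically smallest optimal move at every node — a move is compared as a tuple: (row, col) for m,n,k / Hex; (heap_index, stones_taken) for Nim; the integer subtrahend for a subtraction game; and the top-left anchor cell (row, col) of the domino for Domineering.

V's best at [#../#../.##/...]: V01

ply 1, V at #../#../.##/... | V01=+1→##./##./.##/...*; V02=+1→#.#/#.#/.##/...; V20=-1→#../#../###/#..
ply 2, H at ##./##./.##/... | H30=-1→##./##./.##/##.*; H31=-1→##./##./.##/.##
ply 3, V at ##./##./.##/##. | V02=+1→###/###/.##/##.*
ply 4: ###/###/.##/##. is terminal -1 (H); from #../#../.##/... depth 7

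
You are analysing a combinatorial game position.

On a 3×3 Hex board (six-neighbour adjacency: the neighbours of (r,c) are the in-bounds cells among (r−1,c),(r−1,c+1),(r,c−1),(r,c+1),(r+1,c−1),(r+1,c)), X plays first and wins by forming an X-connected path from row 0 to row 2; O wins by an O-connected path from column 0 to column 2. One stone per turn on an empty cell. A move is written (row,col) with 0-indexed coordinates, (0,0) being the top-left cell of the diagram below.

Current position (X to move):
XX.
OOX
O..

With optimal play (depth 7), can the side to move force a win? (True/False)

X winning at [XX./OOX/O..]: True

[XX./OOX/O..] X move#1: (0,2):+1/XXX/OOX/O..*, (2,1):-1/XX./OOX/OX., (2,2):-1/XX./OOX/O.X
[XXX/OOX/O..] O move#2: (2,1):-1/XXX/OOX/OO.*, (2,2):-1/XXX/OOX/O.O
[XXX/OOX/OO.] X move#3: (2,2):+1/XXX/OOX/OOX*
[XXX/OOX/OOX] end (terminal -1, O#4); searched XX./OOX/O.. to 7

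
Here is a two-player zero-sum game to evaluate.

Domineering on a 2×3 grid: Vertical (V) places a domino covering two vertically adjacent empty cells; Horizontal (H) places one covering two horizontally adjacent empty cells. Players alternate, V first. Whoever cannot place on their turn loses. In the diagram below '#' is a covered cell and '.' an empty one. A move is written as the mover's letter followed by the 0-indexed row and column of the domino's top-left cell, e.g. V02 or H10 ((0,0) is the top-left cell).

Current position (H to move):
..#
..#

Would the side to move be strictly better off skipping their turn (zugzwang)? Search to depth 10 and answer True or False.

[..#/..#] H move#1: H00:+1/###/..#*, H10:+1/..#/###
[###/..#] end (terminal -1, V#2); searched ..#/..# to 10
suppose H passes — search the same position with V to move:
pass> [..#/..#] V move#1: V00:+1/#.#/#.#*, V01:+1/.##/.##
pass> [#.#/#.#] end (terminal -1, H#2); searched ..#/..# to 10
for H: play +1, pass -1

zugzwang(..#/..#, H) = False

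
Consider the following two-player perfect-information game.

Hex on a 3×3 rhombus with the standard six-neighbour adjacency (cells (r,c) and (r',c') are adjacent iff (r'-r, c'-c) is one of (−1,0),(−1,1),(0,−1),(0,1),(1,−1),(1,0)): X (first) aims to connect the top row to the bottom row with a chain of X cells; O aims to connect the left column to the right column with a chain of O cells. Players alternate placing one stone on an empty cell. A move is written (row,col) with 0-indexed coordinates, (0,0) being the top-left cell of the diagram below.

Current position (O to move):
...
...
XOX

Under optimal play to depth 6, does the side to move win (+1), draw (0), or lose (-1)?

p1 O@[.../.../XOX]: (0,0)[O../.../XOX]-1* (0,1)[.O./.../XOX]-1 (0,2)[..O/.../XOX]-1 (1,0)[.../O../XOX]-1 (1,1)[.../.O./XOX]-1 (1,2)[.../..O/XOX]-1
p2 X@[O../.../XOX]: (0,1)[OX./.../XOX]+1* (0,2)[O.X/.../XOX]+1 (1,0)[O../X../XOX]+1 (1,1)[O../.X./XOX]+1 (1,2)[O../..X/XOX]+1
p3 O@[OX./.../XOX]: (0,2)[OXO/.../XOX]-1* (1,0)[OX./O../XOX]-1 (1,1)[OX./.O./XOX]-1 (1,2)[OX./..O/XOX]-1
p4 X@[OXO/.../XOX]: (1,0)[OXO/X../XOX]+1* (1,1)[OXO/.X./XOX]+1 (1,2)[OXO/..X/XOX]+1
p5 O@[OXO/X../XOX] terminal -1; root [.../.../XOX] d6

value(.../.../XOX, O) = -1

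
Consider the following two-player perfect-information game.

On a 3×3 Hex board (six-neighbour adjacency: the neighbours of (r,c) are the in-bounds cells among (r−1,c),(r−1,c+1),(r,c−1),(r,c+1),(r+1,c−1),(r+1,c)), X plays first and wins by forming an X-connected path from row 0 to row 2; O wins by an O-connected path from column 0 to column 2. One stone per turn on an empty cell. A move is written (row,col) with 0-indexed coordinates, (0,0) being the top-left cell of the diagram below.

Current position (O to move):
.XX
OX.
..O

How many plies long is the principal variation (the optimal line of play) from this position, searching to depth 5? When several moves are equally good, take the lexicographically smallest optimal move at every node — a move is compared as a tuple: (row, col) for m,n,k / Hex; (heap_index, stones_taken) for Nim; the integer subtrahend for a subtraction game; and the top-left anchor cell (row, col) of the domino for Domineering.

PV length from [.XX/OX./..O]: 4 plies

ply 1, O at .XX/OX./..O | (0,0)=-1→OXX/OX./..O*; (1,2)=-1→.XX/OXO/..O; (2,0)=-1→.XX/OX./O.O; (2,1)=-1→.XX/OX./.OO
ply 2, X at OXX/OX./..O | (1,2)=+1→OXX/OXX/..O*; (2,0)=+1→OXX/OX./X.O; (2,1)=+1→OXX/OX./.XO
ply 3, O at OXX/OXX/..O | (2,0)=-1→OXX/OXX/O.O*; (2,1)=-1→OXX/OXX/.OO
ply 4, X at OXX/OXX/O.O | (2,1)=+1→OXX/OXX/OXO*
ply 5: OXX/OXX/OXO is terminal -1 (O); from .XX/OX./..O depth 5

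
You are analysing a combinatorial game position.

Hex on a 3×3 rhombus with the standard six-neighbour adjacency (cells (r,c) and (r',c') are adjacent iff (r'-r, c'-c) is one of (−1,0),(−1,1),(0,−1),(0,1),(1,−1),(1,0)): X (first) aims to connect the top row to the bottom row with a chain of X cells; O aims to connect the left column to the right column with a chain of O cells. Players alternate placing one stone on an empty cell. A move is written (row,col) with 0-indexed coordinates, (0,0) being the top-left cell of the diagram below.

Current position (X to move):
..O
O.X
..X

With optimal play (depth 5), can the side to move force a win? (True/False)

X winning at [..O/O.X/..X]: False

p1 X@[..O/O.X/..X]: (0,0)[X.O/O.X/..X]-1* (0,1)[.XO/O.X/..X]-1 (1,1)[..O/OXX/..X]-1 (2,0)[..O/O.X/X.X]-1 (2,1)[..O/O.X/.XX]-1
p2 O@[X.O/O.X/..X]: (0,1)[XOO/O.X/..X]+1* (1,1)[X.O/OOX/..X]+1 (2,0)[X.O/O.X/O.X]+1 (2,1)[X.O/O.X/.OX]+1
p3 X@[XOO/O.X/..X] terminal -1; root [..O/O.X/..X] d5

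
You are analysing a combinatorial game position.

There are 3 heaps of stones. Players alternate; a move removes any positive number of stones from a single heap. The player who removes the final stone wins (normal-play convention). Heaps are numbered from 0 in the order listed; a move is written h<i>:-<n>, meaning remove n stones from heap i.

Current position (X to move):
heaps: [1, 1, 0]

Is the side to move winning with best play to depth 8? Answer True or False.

X winning at [(1,1,0)]: False

p1 X@[(1,1,0)]: h0:-1[(0,1,0)]-1* h1:-1[(1,0,0)]-1
p2 O@[(0,1,0)]: h1:-1[(0,0,0)]+1*
p3 X@[(0,0,0)] terminal -1; root [(1,1,0)] d8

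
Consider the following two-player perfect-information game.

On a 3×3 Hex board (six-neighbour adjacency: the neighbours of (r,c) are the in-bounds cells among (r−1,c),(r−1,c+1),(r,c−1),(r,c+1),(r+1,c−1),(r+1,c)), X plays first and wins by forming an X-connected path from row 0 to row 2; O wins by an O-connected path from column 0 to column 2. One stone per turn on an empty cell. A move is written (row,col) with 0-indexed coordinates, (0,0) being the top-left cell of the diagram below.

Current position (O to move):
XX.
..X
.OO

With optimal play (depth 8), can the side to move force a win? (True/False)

ply 1, O at XX./..X/.OO | (0,2)=-1→XXO/..X/.OO; (1,0)=+1→XX./O.X/.OO*; (1,1)=+1→XX./.OX/.OO; (2,0)=+1→XX./..X/OOO
ply 2, X at XX./O.X/.OO | (0,2)=-1→XXX/O.X/.OO*; (1,1)=-1→XX./OXX/.OO; (2,0)=-1→XX./O.X/XOO
ply 3, O at XXX/O.X/.OO | (1,1)=+1→XXX/OOX/.OO*; (2,0)=+1→XXX/O.X/OOO
ply 4: XXX/OOX/.OO is terminal -1 (X); from XX./..X/.OO depth 8

O winning at [XX./..X/.OO]: True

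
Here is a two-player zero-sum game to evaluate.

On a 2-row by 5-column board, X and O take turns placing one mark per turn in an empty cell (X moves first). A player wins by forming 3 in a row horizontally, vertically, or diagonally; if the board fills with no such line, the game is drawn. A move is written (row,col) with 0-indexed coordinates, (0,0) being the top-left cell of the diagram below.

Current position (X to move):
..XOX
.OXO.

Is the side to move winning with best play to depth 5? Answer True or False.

p1 X@[..XOX/.OXO.]: (0,0)[X.XOX/.OXO.]+0* (0,1)[.XXOX/.OXO.]+0 (1,0)[..XOX/XOXO.]+0 (1,4)[..XOX/.OXOX]+0
p2 O@[X.XOX/.OXO.]: (0,1)[XOXOX/.OXO.]+0* (1,0)[X.XOX/OOXO.]-1 (1,4)[X.XOX/.OXOO]-1
p3 X@[XOXOX/.OXO.]: (1,0)[XOXOX/XOXO.]+0* (1,4)[XOXOX/.OXOX]+0
p4 O@[XOXOX/XOXO.]: (1,4)[XOXOX/XOXOO]+0*
p5 X@[XOXOX/XOXOO] terminal +0; root [..XOX/.OXO.] d5

X winning at [..XOX/.OXO.]: False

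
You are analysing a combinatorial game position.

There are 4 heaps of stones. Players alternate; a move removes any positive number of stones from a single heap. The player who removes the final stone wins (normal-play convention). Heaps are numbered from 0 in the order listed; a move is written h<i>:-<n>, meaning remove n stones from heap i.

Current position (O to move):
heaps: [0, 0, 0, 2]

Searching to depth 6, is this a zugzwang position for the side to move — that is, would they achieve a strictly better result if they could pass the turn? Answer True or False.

ply 1, O at (0,0,0,2) | h3:-1=-1→(0,0,0,1); h3:-2=+1→(0,0,0,0)*
ply 2: (0,0,0,0) is terminal -1 (X); from (0,0,0,2) depth 6
pass branch (X moves first from the same position):
  | ply 1, X at (0,0,0,2) | h3:-1=-1→(0,0,0,1); h3:-2=+1→(0,0,0,0)*
  | ply 2: (0,0,0,0) is terminal -1 (O); from (0,0,0,2) depth 6
O moving scores +1; O passing scores -1

zugzwang((0,0,0,2), O) = False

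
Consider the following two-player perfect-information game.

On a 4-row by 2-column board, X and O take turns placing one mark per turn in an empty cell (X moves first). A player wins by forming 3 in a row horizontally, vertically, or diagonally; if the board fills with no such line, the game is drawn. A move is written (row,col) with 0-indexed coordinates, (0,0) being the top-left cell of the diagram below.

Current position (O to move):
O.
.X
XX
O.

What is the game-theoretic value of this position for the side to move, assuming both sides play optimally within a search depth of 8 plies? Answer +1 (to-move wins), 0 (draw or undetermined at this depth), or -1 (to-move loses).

value(O./.X/XX/O., O) = -1

[O./.X/XX/O.] O move#1: (0,1):-1/OO/.X/XX/O.*, (1,0):-1/O./OX/XX/O., (3,1):-1/O./.X/XX/OO
[OO/.X/XX/O.] X move#2: (1,0):+0/OO/XX/XX/O., (3,1):+1/OO/.X/XX/OX*
[OO/.X/XX/OX] end (terminal -1, O#3); searched O./.X/XX/O. to 8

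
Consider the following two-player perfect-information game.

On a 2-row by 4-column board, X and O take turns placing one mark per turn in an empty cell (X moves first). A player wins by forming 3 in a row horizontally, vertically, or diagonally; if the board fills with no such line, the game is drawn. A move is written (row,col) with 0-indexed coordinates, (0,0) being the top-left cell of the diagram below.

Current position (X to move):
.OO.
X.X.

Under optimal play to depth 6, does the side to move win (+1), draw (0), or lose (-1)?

value(.OO./X.X., X) = +1

p1 X@[.OO./X.X.]: (0,0)[XOO./X.X.]-1 (0,3)[.OOX/X.X.]-1 (1,1)[.OO./XXX.]+1* (1,3)[.OO./X.XX]-1
p2 O@[.OO./XXX.] terminal -1; root [.OO./X.X.] d6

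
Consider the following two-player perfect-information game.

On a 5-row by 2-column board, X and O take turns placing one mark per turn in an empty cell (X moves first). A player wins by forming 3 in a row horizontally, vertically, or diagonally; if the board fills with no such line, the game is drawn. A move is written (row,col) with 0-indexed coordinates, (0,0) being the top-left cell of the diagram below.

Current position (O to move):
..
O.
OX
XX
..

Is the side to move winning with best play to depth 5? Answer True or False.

O winning at [../O./OX/XX/..]: True

ply 1, O at ../O./OX/XX/.. | (0,0)=+1→O./O./OX/XX/..*; (0,1)=-1→.O/O./OX/XX/..; (1,1)=-1→../OO/OX/XX/..; (4,0)=-1→../O./OX/XX/O.; (4,1)=-1→../O./OX/XX/.O
ply 2: O./O./OX/XX/.. is terminal -1 (X); from ../O./OX/XX/.. depth 5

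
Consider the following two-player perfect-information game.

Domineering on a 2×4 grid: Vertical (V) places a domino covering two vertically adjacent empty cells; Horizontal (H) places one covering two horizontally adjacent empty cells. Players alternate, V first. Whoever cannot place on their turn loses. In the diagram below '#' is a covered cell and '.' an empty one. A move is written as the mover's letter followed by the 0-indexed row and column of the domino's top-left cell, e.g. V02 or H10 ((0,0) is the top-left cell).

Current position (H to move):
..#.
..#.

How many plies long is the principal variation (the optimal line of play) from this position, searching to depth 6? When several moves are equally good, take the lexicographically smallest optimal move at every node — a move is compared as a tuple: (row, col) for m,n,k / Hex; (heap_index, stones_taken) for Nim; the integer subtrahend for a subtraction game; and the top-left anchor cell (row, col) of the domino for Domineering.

ply 1, H at ..#./..#. | H00=+1→###./..#.*; H10=+1→..#./###.
ply 2, V at ###./..#. | V03=-1→####/..##*
ply 3, H at ####/..## | H10=+1→####/####*
ply 4: ####/#### is terminal -1 (V); from ..#./..#. depth 6

PV length from [..#./..#.]: 3 plies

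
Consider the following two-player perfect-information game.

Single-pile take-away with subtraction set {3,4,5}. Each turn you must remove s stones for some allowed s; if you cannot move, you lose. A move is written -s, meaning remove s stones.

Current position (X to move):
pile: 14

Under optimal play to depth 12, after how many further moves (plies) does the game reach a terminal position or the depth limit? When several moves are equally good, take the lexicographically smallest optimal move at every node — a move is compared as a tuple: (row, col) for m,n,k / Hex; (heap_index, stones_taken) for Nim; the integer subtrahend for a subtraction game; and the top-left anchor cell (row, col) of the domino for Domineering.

PV length from [14]: 3 plies

p1 X@[14]: -3[11]-1 -4[10]+1* -5[9]+1
p2 O@[10]: -3[7]-1* -4[6]-1 -5[5]-1
p3 X@[7]: -3[4]-1 -4[3]-1 -5[2]+1*
p4 O@[2] terminal -1; root [14] d12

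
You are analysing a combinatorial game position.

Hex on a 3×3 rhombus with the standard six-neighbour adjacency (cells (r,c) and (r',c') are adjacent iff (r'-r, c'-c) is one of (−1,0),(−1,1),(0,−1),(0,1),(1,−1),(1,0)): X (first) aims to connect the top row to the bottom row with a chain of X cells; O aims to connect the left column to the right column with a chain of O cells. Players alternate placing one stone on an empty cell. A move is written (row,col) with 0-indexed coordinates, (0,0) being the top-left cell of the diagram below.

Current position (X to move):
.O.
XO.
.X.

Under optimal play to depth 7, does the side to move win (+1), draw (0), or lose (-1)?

p1 X@[.O./XO./.X.]: (0,0)[XO./XO./.X.]-1* (0,2)[.OX/XO./.X.]-1 (1,2)[.O./XOX/.X.]-1 (2,0)[.O./XO./XX.]-1 (2,2)[.O./XO./.XX]-1
p2 O@[XO./XO./.X.]: (0,2)[XOO/XO./.X.]-1 (1,2)[XO./XOO/.X.]-1 (2,0)[XO./XO./OX.]+1* (2,2)[XO./XO./.XO]-1
p3 X@[XO./XO./OX.]: (0,2)[XOX/XO./OX.]-1* (1,2)[XO./XOX/OX.]-1 (2,2)[XO./XO./OXX]-1
p4 O@[XOX/XO./OX.]: (1,2)[XOX/XOO/OX.]+1* (2,2)[XOX/XO./OXO]-1
p5 X@[XOX/XOO/OX.] terminal -1; root [.O./XO./.X.] d7

value(.O./XO./.X., X) = -1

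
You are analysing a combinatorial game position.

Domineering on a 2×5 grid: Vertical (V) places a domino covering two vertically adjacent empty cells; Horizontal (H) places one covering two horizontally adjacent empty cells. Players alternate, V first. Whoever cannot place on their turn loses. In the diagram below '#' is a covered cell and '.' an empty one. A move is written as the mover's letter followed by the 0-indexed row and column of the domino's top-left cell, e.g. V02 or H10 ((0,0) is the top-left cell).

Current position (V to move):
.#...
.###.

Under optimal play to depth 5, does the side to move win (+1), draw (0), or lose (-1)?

p1 V@[.#.../.###.]: V00[##.../####.]-1 V04[.#..#/.####]+1*
p2 H@[.#..#/.####]: H02[.####/.####]-1*
p3 V@[.####/.####]: V00[#####/#####]+1*
p4 H@[#####/#####] terminal -1; root [.#.../.###.] d5

value(.#.../.###., V) = +1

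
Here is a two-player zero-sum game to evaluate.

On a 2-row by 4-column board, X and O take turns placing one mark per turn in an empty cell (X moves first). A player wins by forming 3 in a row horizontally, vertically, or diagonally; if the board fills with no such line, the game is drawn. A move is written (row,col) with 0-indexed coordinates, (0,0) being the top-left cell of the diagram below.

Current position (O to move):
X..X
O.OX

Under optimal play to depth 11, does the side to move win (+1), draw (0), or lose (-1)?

value(X..X/O.OX, O) = +1

[X..X/O.OX] O move#1: (0,1):+0/XO.X/O.OX, (0,2):+0/X.OX/O.OX, (1,1):+1/X..X/OOOX*
[X..X/OOOX] end (terminal -1, X#2); searched X..X/O.OX to 11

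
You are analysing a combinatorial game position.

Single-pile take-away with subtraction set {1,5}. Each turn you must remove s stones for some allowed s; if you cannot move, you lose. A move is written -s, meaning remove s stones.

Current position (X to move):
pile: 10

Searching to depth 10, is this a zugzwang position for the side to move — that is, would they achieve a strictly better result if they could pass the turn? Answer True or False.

zugzwang(10, X) = True

p1 X@[10]: -1[9]-1* -5[5]-1
p2 O@[9]: -1[8]+1* -5[4]+1
p3 X@[8]: -1[7]-1* -5[3]-1
p4 O@[7]: -1[6]+1* -5[2]+1
p5 X@[6]: -1[5]-1* -5[1]-1
p6 O@[5]: -1[4]+1* -5[0]+1
p7 X@[4]: -1[3]-1*
p8 O@[3]: -1[2]+1*
p9 X@[2]: -1[1]-1*
p10 O@[1]: -1[0]+1*
p11 X@[0] terminal -1; root [10] d10
if X skipped the turn, O would face:
~ p1 O@[10]: -1[9]-1* -5[5]-1
~ p2 X@[9]: -1[8]+1* -5[4]+1
~ p3 O@[8]: -1[7]-1* -5[3]-1
~ p4 X@[7]: -1[6]+1* -5[2]+1
~ p5 O@[6]: -1[5]-1* -5[1]-1
~ p6 X@[5]: -1[4]+1* -5[0]+1
~ p7 O@[4]: -1[3]-1*
~ p8 X@[3]: -1[2]+1*
~ p9 O@[2]: -1[1]-1*
~ p10 X@[1]: -1[0]+1*
~ p11 O@[0] terminal -1; root [10] d10
compare (X): move=-1 vs pass=+1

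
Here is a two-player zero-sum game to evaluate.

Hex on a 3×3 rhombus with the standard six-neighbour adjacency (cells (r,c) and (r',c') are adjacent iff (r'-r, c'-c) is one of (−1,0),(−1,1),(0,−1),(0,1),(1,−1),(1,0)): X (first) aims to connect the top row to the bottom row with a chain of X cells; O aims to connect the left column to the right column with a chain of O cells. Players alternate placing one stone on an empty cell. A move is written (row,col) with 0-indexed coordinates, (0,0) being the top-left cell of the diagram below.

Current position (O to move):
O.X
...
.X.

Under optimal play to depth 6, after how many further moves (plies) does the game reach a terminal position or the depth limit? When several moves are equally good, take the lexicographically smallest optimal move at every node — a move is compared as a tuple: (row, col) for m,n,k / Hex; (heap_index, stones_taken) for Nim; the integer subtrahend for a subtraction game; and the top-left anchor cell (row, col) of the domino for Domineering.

PV length from [O.X/.../.X.]: 4 plies

[O.X/.../.X.] O move#1: (0,1):-1/OOX/.../.X.*, (1,0):-1/O.X/O../.X., (1,1):-1/O.X/.O./.X., (1,2):-1/O.X/..O/.X., (2,0):-1/O.X/.../OX., (2,2):-1/O.X/.../.XO
[OOX/.../.X.] X move#2: (1,0):+1/OOX/X../.X.*, (1,1):+1/OOX/.X./.X., (1,2):+1/OOX/..X/.X., (2,0):+1/OOX/.../XX., (2,2):+1/OOX/.../.XX
[OOX/X../.X.] O move#3: (1,1):-1/OOX/XO./.X.*, (1,2):-1/OOX/X.O/.X., (2,0):-1/OOX/X../OX., (2,2):-1/OOX/X../.XO
[OOX/XO./.X.] X move#4: (1,2):+1/OOX/XOX/.X.*, (2,0):-1/OOX/XO./XX., (2,2):-1/OOX/XO./.XX
[OOX/XOX/.X.] end (terminal -1, O#5); searched O.X/.../.X. to 6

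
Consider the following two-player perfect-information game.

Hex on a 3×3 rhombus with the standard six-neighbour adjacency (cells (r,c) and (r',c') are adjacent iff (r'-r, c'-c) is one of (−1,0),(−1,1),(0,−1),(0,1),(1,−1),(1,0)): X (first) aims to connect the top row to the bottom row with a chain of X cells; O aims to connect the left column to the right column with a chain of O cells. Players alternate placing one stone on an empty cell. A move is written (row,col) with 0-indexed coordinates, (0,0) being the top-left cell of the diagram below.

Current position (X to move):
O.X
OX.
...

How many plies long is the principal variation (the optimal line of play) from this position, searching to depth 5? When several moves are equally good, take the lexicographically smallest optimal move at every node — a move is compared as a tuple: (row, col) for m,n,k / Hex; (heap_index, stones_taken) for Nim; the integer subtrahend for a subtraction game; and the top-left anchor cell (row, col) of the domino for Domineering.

[O.X/OX./...] X move#1: (0,1):+1/OXX/OX./...*, (1,2):+1/O.X/OXX/..., (2,0):+1/O.X/OX./X.., (2,1):+1/O.X/OX./.X., (2,2):+1/O.X/OX./..X
[OXX/OX./...] O move#2: (1,2):-1/OXX/OXO/...*, (2,0):-1/OXX/OX./O.., (2,1):-1/OXX/OX./.O., (2,2):-1/OXX/OX./..O
[OXX/OXO/...] X move#3: (2,0):+1/OXX/OXO/X..*, (2,1):+1/OXX/OXO/.X., (2,2):+1/OXX/OXO/..X
[OXX/OXO/X..] end (terminal -1, O#4); searched O.X/OX./... to 5

PV length from [O.X/OX./...]: 3 plies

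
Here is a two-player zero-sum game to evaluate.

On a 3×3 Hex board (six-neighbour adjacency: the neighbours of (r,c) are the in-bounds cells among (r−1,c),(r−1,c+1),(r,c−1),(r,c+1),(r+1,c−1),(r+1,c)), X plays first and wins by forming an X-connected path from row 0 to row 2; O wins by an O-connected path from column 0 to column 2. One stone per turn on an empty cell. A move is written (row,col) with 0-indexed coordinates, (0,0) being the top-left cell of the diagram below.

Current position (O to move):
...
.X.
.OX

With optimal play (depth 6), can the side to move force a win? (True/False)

ply 1, O at .../.X./.OX | (0,0)=-1→O../.X./.OX*; (0,1)=-1→.O./.X./.OX; (0,2)=-1→..O/.X./.OX; (1,0)=-1→.../OX./.OX; (1,2)=-1→.../.XO/.OX; (2,0)=-1→.../.X./OOX
ply 2, X at O../.X./.OX | (0,1)=+1→OX./.X./.OX*; (0,2)=+1→O.X/.X./.OX; (1,0)=+1→O../XX./.OX; (1,2)=+1→O../.XX/.OX; (2,0)=+1→O../.X./XOX
ply 3, O at OX./.X./.OX | (0,2)=-1→OXO/.X./.OX*; (1,0)=-1→OX./OX./.OX; (1,2)=-1→OX./.XO/.OX; (2,0)=-1→OX./.X./OOX
ply 4, X at OXO/.X./.OX | (1,0)=+1→OXO/XX./.OX*; (1,2)=+1→OXO/.XX/.OX; (2,0)=+1→OXO/.X./XOX
ply 5, O at OXO/XX./.OX | (1,2)=-1→OXO/XXO/.OX*; (2,0)=-1→OXO/XX./OOX
ply 6, X at OXO/XXO/.OX | (2,0)=+1→OXO/XXO/XOX*
ply 7: OXO/XXO/XOX is terminal -1 (O); from .../.X./.OX depth 6

O winning at [.../.X./.OX]: False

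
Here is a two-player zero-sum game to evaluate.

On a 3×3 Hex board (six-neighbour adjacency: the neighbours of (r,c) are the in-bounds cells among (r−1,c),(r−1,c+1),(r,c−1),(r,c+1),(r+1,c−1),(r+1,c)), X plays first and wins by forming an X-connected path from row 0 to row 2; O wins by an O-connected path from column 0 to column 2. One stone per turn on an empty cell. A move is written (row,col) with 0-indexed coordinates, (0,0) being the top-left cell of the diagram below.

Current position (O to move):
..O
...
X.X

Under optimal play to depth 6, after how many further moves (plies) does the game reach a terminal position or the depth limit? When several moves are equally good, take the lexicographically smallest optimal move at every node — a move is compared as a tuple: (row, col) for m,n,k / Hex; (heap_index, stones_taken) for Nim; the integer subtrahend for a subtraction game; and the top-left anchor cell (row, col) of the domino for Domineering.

PV length from [..O/.../X.X]: 3 plies

p1 O@[..O/.../X.X]: (0,0)[O.O/.../X.X]-1 (0,1)[.OO/.../X.X]+1* (1,0)[..O/O../X.X]+1 (1,1)[..O/.O./X.X]-1 (1,2)[..O/..O/X.X]-1 (2,1)[..O/.../XOX]-1
p2 X@[.OO/.../X.X]: (0,0)[XOO/.../X.X]-1* (1,0)[.OO/X../X.X]-1 (1,1)[.OO/.X./X.X]-1 (1,2)[.OO/..X/X.X]-1 (2,1)[.OO/.../XXX]-1
p3 O@[XOO/.../X.X]: (1,0)[XOO/O../X.X]+1* (1,1)[XOO/.O./X.X]-1 (1,2)[XOO/..O/X.X]-1 (2,1)[XOO/.../XOX]-1
p4 X@[XOO/O../X.X] terminal -1; root [..O/.../X.X] d6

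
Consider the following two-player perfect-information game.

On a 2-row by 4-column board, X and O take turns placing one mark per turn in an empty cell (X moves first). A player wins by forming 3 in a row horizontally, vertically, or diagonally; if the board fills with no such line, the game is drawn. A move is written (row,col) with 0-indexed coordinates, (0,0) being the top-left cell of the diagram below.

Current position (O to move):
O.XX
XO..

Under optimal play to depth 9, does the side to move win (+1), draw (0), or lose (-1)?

value(O.XX/XO.., O) = 0

[O.XX/XO..] O move#1: (0,1):+0/OOXX/XO..*, (1,2):-1/O.XX/XOO., (1,3):-1/O.XX/XO.O
[OOXX/XO..] X move#2: (1,2):+0/OOXX/XOX.*, (1,3):+0/OOXX/XO.X
[OOXX/XOX.] O move#3: (1,3):+0/OOXX/XOXO*
[OOXX/XOXO] end (terminal +0, X#4); searched O.XX/XO.. to 9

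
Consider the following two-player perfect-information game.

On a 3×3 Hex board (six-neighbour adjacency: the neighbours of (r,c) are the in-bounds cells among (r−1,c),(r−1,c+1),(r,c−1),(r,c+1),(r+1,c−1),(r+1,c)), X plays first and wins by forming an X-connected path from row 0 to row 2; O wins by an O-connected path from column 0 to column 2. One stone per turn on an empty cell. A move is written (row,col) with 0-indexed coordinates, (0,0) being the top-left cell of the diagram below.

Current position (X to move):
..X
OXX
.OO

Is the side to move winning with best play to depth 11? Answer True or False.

X winning at [..X/OXX/.OO]: True

[..X/OXX/.OO] X move#1: (0,0):-1/X.X/OXX/.OO, (0,1):-1/.XX/OXX/.OO, (2,0):+1/..X/OXX/XOO*
[..X/OXX/XOO] end (terminal -1, O#2); searched ..X/OXX/.OO to 11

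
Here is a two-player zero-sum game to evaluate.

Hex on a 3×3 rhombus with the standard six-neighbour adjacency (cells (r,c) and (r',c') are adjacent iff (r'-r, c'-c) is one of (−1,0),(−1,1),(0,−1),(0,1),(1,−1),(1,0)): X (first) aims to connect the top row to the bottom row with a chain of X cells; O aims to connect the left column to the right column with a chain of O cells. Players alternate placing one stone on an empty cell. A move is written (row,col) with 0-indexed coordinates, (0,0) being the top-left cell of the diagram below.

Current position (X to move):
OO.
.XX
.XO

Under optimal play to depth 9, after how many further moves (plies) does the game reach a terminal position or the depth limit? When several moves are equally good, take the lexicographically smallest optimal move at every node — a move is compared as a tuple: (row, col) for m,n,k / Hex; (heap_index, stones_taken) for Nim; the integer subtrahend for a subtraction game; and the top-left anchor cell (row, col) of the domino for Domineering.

ply 1, X at OO./.XX/.XO | (0,2)=+1→OOX/.XX/.XO*; (1,0)=-1→OO./XXX/.XO; (2,0)=-1→OO./.XX/XXO
ply 2: OOX/.XX/.XO is terminal -1 (O); from OO./.XX/.XO depth 9

PV length from [OO./.XX/.XO]: 1 ply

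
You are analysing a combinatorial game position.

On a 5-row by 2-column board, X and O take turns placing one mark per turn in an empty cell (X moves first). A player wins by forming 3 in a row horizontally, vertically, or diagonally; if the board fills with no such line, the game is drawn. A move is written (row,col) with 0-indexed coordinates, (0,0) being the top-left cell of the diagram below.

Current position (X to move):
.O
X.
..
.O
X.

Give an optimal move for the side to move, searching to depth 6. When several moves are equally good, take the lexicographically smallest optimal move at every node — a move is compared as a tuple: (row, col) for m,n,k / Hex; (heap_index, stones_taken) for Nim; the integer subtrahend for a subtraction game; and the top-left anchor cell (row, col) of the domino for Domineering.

X's best at [.O/X./../.O/X.]: (2,0)

ply 1, X at .O/X./../.O/X. | (0,0)=+0→XO/X./../.O/X.; (1,1)=+0→.O/XX/../.O/X.; (2,0)=+1→.O/X./X./.O/X.*; (2,1)=+0→.O/X./.X/.O/X.; (3,0)=+0→.O/X./../XO/X.; (4,1)=+0→.O/X./../.O/XX
ply 2, O at .O/X./X./.O/X. | (0,0)=-1→OO/X./X./.O/X.*; (1,1)=-1→.O/XO/X./.O/X.; (2,1)=-1→.O/X./XO/.O/X.; (3,0)=-1→.O/X./X./OO/X.; (4,1)=-1→.O/X./X./.O/XO
ply 3, X at OO/X./X./.O/X. | (1,1)=+0→OO/XX/X./.O/X.; (2,1)=+0→OO/X./XX/.O/X.; (3,0)=+1→OO/X./X./XO/X.*; (4,1)=+0→OO/X./X./.O/XX
ply 4: OO/X./X./XO/X. is terminal -1 (O); from .O/X./../.O/X. depth 6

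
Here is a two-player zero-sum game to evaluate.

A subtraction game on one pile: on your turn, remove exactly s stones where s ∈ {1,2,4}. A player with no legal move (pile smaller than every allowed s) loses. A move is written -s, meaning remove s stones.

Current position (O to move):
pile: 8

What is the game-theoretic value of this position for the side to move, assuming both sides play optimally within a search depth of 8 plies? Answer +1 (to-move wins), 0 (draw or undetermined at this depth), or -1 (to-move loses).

value(8, O) = +1

[8] O move#1: -1:-1/7, -2:+1/6*, -4:-1/4
[6] X move#2: -1:-1/5*, -2:-1/4, -4:-1/2
[5] O move#3: -1:-1/4, -2:+1/3*, -4:-1/1
[3] X move#4: -1:-1/2*, -2:-1/1
[2] O move#5: -1:-1/1, -2:+1/0*
[0] end (terminal -1, X#6); searched 8 to 8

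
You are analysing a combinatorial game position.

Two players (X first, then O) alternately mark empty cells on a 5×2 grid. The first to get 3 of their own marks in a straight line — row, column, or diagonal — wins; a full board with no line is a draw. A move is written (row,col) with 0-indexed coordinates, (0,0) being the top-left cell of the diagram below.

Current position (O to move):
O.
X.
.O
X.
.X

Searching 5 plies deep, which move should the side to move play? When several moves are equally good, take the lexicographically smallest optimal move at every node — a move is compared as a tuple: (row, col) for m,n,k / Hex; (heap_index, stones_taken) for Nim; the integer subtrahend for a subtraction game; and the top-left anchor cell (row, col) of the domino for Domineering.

p1 O@[O./X./.O/X./.X]: (0,1)[OO/X./.O/X./.X]-1 (1,1)[O./XO/.O/X./.X]-1 (2,0)[O./X./OO/X./.X]+0* (3,1)[O./X./.O/XO/.X]-1 (4,0)[O./X./.O/X./OX]-1
p2 X@[O./X./OO/X./.X]: (0,1)[OX/X./OO/X./.X]+0* (1,1)[O./XX/OO/X./.X]+0 (3,1)[O./X./OO/XX/.X]+0 (4,0)[O./X./OO/X./XX]-1
p3 O@[OX/X./OO/X./.X]: (1,1)[OX/XO/OO/X./.X]+0* (3,1)[OX/X./OO/XO/.X]+0 (4,0)[OX/X./OO/X./OX]+0
p4 X@[OX/XO/OO/X./.X]: (3,1)[OX/XO/OO/XX/.X]+0* (4,0)[OX/XO/OO/X./XX]-1
p5 O@[OX/XO/OO/XX/.X]: (4,0)[OX/XO/OO/XX/OX]+0*
p6 X@[OX/XO/OO/XX/OX] terminal +0; root [O./X./.O/X./.X] d5

O's best at [O./X./.O/X./.X]: (2,0)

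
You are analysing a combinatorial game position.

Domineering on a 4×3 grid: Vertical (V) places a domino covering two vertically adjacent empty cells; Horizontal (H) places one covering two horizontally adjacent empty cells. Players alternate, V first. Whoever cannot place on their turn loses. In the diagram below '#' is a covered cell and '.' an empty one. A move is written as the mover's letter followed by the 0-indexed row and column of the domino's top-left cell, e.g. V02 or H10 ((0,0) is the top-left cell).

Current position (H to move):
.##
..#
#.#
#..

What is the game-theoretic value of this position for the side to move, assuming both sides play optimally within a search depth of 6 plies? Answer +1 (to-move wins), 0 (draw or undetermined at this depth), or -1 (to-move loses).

value(.##/..#/#.#/#.., H) = -1

[.##/..#/#.#/#..] H move#1: H10:-1/.##/###/#.#/#..*, H31:-1/.##/..#/#.#/###
[.##/###/#.#/#..] V move#2: V21:+1/.##/###/###/##.*
[.##/###/###/##.] end (terminal -1, H#3); searched .##/..#/#.#/#.. to 6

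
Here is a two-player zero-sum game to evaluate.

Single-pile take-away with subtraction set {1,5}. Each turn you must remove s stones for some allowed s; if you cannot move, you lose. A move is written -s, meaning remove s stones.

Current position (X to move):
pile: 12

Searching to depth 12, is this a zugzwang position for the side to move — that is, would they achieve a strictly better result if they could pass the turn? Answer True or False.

p1 X@[12]: -1[11]-1* -5[7]-1
p2 O@[11]: -1[10]+1* -5[6]+1
p3 X@[10]: -1[9]-1* -5[5]-1
p4 O@[9]: -1[8]+1* -5[4]+1
p5 X@[8]: -1[7]-1* -5[3]-1
p6 O@[7]: -1[6]+1* -5[2]+1
p7 X@[6]: -1[5]-1* -5[1]-1
p8 O@[5]: -1[4]+1* -5[0]+1
p9 X@[4]: -1[3]-1*
p10 O@[3]: -1[2]+1*
p11 X@[2]: -1[1]-1*
p12 O@[1]: -1[0]+1*
p13 X@[0] terminal -1; root [12] d12
pass branch (O moves first from the same position):
  | p1 O@[12]: -1[11]-1* -5[7]-1
  | p2 X@[11]: -1[10]+1* -5[6]+1
  | p3 O@[10]: -1[9]-1* -5[5]-1
  | p4 X@[9]: -1[8]+1* -5[4]+1
  | p5 O@[8]: -1[7]-1* -5[3]-1
  | p6 X@[7]: -1[6]+1* -5[2]+1
  | p7 O@[6]: -1[5]-1* -5[1]-1
  | p8 X@[5]: -1[4]+1* -5[0]+1
  | p9 O@[4]: -1[3]-1*
  | p10 X@[3]: -1[2]+1*
  | p11 O@[2]: -1[1]-1*
  | p12 X@[1]: -1[0]+1*
  | p13 O@[0] terminal -1; root [12] d12
X moving scores -1; X passing scores +1

zugzwang(12, X) = True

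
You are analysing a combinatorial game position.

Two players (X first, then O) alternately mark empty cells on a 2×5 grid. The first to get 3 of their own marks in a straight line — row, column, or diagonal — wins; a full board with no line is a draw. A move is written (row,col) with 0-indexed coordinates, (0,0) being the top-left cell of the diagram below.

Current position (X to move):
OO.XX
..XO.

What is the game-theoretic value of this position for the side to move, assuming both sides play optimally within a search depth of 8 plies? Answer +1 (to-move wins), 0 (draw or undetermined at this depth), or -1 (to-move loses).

ply 1, X at OO.XX/..XO. | (0,2)=+1→OOXXX/..XO.*; (1,0)=-1→OO.XX/X.XO.; (1,1)=-1→OO.XX/.XXO.; (1,4)=-1→OO.XX/..XOX
ply 2: OOXXX/..XO. is terminal -1 (O); from OO.XX/..XO. depth 8

value(OO.XX/..XO., X) = +1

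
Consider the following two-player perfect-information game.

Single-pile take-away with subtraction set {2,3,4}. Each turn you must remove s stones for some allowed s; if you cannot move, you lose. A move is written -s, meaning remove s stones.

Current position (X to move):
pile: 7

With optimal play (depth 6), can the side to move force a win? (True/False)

ply 1, X at 7 | -2=-1→5*; -3=-1→4; -4=-1→3
ply 2, O at 5 | -2=-1→3; -3=-1→2; -4=+1→1*
ply 3: 1 is terminal -1 (X); from 7 depth 6

X winning at [7]: False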